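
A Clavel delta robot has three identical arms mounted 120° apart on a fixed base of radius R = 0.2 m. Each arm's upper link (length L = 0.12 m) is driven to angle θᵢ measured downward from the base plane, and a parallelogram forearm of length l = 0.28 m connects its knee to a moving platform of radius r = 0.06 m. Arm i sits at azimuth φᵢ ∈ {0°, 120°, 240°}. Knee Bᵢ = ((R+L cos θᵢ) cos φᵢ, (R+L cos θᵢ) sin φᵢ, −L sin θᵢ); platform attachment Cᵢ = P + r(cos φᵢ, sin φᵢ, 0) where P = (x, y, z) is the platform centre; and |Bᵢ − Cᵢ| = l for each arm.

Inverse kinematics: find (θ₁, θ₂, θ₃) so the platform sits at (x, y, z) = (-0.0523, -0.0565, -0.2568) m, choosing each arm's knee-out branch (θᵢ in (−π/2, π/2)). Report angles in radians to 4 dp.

θ₁ = 1.2215, θ₂ = 1.0474, θ₃ = 0.3493

arm 1 (φ=0.0°): x'=-0.0523, y'=-0.0565
  e−x'=0.1923;  (l²−L²−(e−x')²−y'²−z²)/2L = -0.1755
  γ=atan2(-0.2568,0.1923)=-0.9280;  ψ=arccos(-0.5470)=2.1496;  θ1=γ+ψ≈1.2215
φ2=120.0° → target in arm frame (-0.0228, 0.0735)
  A cos θ + B sin θ = C:  0.1628·cos θ + -0.2568·sin θ = -0.1411
  √(A²+B²)=0.3040;  θ2 = -1.0058+2.0532 ≈ 1.0474
φ3=240.0° → target in arm frame (0.0751, -0.0170)
  A cos θ + B sin θ = C:  0.0649·cos θ + -0.2568·sin θ = -0.0269
  θ3 = atan2(B,A) + arccos(C/0.2649) = 0.3493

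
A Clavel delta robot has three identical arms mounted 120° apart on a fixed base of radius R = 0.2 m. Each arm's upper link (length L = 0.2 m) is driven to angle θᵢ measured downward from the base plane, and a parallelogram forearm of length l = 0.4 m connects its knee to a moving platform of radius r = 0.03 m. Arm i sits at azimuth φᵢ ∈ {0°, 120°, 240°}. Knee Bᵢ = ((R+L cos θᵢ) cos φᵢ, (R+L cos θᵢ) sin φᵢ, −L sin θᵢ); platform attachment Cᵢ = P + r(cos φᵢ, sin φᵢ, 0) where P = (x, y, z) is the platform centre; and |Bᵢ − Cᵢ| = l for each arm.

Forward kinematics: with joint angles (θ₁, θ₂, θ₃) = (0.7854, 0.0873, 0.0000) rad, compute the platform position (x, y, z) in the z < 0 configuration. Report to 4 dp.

φ1=0.0°: virtual centre (0.3114, 0.0000, -0.1414), radius l
φ2=120.0°: virtual centre (-0.1846, 0.3198, -0.0174), radius l
O3 = (0.3700·cos240.0°, 0.3700·sin240.0°, 0.0000) = (-0.1850, -0.3204, 0.0000)
|O₂|²−|O₁|² = 0.0197;  |O₃|²−|O₁|² = 0.0199
plane₁₂: -0.9921x+0.6395y+0.2480z = 0.0197
det = 1.2707;  x = -0.0199+0.2674z,  y = -0.0002+0.0271z
sphere 1 gives Az²+Bz+C=0 with A=1.0722, B=0.1056, C=-0.0302;  B²−4AC=0.1407;  roots -0.2242, 0.1257;  negative root z = -0.2242
x = -0.0799, y = -0.0063

(-0.0799, -0.0063, -0.2242)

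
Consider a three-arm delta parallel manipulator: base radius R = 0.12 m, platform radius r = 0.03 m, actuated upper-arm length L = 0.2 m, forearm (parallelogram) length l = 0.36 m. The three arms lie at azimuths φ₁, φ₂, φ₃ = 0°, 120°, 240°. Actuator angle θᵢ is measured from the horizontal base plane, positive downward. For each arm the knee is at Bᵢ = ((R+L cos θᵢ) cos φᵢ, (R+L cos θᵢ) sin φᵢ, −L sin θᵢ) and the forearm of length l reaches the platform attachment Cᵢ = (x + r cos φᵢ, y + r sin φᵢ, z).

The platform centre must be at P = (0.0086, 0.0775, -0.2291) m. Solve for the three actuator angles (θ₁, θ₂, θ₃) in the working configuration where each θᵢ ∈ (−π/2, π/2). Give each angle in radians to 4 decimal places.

θ₁ = 0.0869, θ₂ = -0.2620, θ₃ = 0.5238

rotate P by −φ1: (0.0086, 0.0775, -0.2291)
  A=0.0814, B=-0.2291, C=(l²−L²−A²−y'²−z²)/(2L)=0.0612
  γ=atan2(-0.2291,0.0814)=-1.2294;  ψ=arccos(0.2517)=1.3163;  θ1=γ+ψ≈0.0869
rotate P by −φ2: (0.0628, -0.0462, -0.2291)
  A=0.0272, B=-0.2291, C=(l²−L²−A²−y'²−z²)/(2L)=0.0856
  √(A²+B²)=0.2307;  θ2 = -1.4527+1.1907 ≈ -0.2620
rotate P by −φ3: (-0.0714, -0.0313, -0.2291)
  e−x'=0.1614;  (l²−L²−(e−x')²−y'²−z²)/2L = 0.0252
  √(A²+B²)=0.2803;  θ3 = -0.9570+1.4808 ≈ 0.5238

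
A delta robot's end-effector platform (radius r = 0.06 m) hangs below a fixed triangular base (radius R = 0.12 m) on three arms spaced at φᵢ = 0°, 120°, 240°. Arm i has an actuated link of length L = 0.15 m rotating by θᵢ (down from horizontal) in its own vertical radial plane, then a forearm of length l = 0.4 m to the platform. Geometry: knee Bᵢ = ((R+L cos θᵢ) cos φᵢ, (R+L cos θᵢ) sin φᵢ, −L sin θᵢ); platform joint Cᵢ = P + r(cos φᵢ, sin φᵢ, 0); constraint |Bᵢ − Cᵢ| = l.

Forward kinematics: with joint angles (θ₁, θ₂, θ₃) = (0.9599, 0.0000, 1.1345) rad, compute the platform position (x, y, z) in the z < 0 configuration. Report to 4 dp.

O1 = (0.1460·cos0.0°, 0.1460·sin0.0°, -0.1229) = (0.1460, 0.0000, -0.1229)
φ2=120.0°: virtual centre (-0.1050, 0.1819, 0.0000), radius l
φ3=240.0°: virtual centre (-0.0617, -0.1069, -0.1359), radius l
subtract pairs → two planes through P
plane₁₂: -0.5021x+0.3637y+0.2457z = 0.0077
Cramer: x(z) = -0.0025+0.1664z;  y(z) = 0.0176-0.4459z
quadratic in z: (1.2265)z²+(0.1806)z+(-0.1225)=0, √Δ=0.7961 → z ∈ {-0.3981, 0.2509}; z = -0.3981 (taking z<0)
x = -0.0688, y = 0.1951

(-0.0688, 0.1951, -0.3981)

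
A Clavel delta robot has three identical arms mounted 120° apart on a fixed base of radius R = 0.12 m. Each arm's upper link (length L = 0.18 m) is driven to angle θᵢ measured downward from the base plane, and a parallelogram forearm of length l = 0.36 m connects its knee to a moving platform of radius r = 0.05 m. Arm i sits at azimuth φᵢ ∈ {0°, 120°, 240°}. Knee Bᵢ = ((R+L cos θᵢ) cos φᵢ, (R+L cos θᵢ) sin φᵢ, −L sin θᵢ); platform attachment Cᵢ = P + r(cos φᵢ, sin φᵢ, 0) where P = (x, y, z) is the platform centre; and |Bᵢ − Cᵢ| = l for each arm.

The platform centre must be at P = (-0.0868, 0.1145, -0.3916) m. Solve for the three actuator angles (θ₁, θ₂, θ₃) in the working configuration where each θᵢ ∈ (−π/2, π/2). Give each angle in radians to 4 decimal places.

arm 1 (φ=0.0°): x'=-0.0868, y'=0.1145
  A=0.1568, B=-0.3916, C=(l²−L²−A²−y'²−z²)/(2L)=-0.2607
  θ1 = atan2(B,A) + arccos(C/0.4218) = 1.0470
rotate P by −φ2: (0.1426, 0.0179, -0.3916)
  A=-0.0726, B=-0.3916, C=(l²−L²−A²−y'²−z²)/(2L)=-0.1715
  γ=atan2(-0.3916,-0.0726)=-1.7540;  ψ=arccos(-0.4306)=2.0159;  θ2=γ+ψ≈0.2619
φ3=240.0° → target in arm frame (-0.0558, -0.1324)
  A=0.1258, B=-0.3916, C=(l²−L²−A²−y'²−z²)/(2L)=-0.2486
  γ=atan2(-0.3916,0.1258)=-1.2601;  ψ=arccos(-0.6045)=2.2199;  θ3=γ+ψ≈0.9598

θ₁ = 1.0470, θ₂ = 0.2619, θ₃ = 0.9598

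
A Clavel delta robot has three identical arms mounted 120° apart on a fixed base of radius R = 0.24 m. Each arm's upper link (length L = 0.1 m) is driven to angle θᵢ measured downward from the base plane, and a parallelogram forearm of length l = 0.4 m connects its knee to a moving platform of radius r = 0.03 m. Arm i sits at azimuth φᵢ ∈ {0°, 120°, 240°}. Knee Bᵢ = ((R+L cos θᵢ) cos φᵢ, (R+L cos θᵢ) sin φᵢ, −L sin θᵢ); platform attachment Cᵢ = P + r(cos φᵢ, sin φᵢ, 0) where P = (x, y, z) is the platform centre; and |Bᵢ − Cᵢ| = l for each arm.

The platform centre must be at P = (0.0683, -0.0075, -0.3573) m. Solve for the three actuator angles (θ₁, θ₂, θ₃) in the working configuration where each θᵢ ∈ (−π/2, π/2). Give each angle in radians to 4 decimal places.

θ₁ = 0.3489, θ₂ = 1.1341, θ₃ = 1.0469

rotate P by −φ1: (0.0683, -0.0075, -0.3573)
  e−x'=0.1417;  (l²−L²−(e−x')²−y'²−z²)/2L = 0.0110
  √(A²+B²)=0.3844;  θ1 = -1.1932+1.5422 ≈ 0.3489
rotate P by −φ2: (-0.0406, -0.0554, -0.3573)
  e−x'=0.2506;  (l²−L²−(e−x')²−y'²−z²)/2L = -0.2178
  γ=atan2(-0.3573,0.2506)=-0.9591;  ψ=arccos(-0.4990)=2.0932;  θ2=γ+ψ≈1.1341
rotate P by −φ3: (-0.0277, 0.0629, -0.3573)
  A=0.2377, B=-0.3573, C=(l²−L²−A²−y'²−z²)/(2L)=-0.1905
  γ=atan2(-0.3573,0.2377)=-0.9839;  ψ=arccos(-0.4439)=2.0308;  θ3=γ+ψ≈1.0469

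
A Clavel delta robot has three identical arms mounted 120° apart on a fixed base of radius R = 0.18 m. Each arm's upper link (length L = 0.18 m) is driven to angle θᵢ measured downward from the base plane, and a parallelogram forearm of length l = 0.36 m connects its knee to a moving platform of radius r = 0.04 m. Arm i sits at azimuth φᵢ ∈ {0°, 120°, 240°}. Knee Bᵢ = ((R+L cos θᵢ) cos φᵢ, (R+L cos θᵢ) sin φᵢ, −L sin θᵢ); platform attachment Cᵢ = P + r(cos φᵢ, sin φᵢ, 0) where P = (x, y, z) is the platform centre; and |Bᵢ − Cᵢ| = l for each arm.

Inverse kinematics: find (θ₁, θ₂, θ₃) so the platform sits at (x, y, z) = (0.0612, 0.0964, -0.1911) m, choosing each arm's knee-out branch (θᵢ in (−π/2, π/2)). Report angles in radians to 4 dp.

arm 1 (φ=0.0°): x'=0.0612, y'=0.0964
  A cos θ + B sin θ = C:  0.0788·cos θ + -0.1911·sin θ = 0.1255
  θ1 = atan2(B,A) + arccos(C/0.2067) = -0.2613
rotate P by −φ2: (0.0529, -0.1012, -0.1911)
  e−x'=0.0871;  (l²−L²−(e−x')²−y'²−z²)/2L = 0.1190
  √(A²+B²)=0.2100;  θ2 = -1.1431+0.9682 ≈ -0.1748
φ3=240.0° → target in arm frame (-0.1141, 0.0048)
  A=0.2541, B=-0.1911, C=(l²−L²−A²−y'²−z²)/(2L)=-0.0108
  √(A²+B²)=0.3179;  θ3 = -0.6449+1.6049 ≈ 0.9600

θ₁ = -0.2613, θ₂ = -0.1748, θ₃ = 0.9600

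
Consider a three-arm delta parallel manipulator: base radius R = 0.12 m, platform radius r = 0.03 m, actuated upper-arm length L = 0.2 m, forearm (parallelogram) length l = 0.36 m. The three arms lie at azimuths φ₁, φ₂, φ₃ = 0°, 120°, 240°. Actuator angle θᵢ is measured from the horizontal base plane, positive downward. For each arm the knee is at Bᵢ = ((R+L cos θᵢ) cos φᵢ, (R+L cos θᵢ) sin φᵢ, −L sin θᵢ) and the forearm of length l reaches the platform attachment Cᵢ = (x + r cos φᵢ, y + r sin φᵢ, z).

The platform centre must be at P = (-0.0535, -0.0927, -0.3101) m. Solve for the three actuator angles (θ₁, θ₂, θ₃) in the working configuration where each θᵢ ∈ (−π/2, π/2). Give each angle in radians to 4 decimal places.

θ₁ = 0.6980, θ₂ = 0.6981, θ₃ = 0.0003

rotate P by −φ1: (-0.0535, -0.0927, -0.3101)
  e−x'=0.1435;  (l²−L²−(e−x')²−y'²−z²)/2L = -0.0894
  γ=atan2(-0.3101,0.1435)=-1.1374;  ψ=arccos(-0.2615)=1.8354;  θ1=γ+ψ≈0.6980
φ2=120.0° → target in arm frame (-0.0535, 0.0927)
  A=0.1435, B=-0.3101, C=(l²−L²−A²−y'²−z²)/(2L)=-0.0894
  θ2 = atan2(B,A) + arccos(C/0.3417) = 0.6981
arm 3 (φ=240.0°): x'=0.1070, y'=0.0000
  A cos θ + B sin θ = C:  -0.0170·cos θ + -0.3101·sin θ = -0.0171
  γ=atan2(-0.3101,-0.0170)=-1.6257;  ψ=arccos(-0.0552)=1.6260;  θ3=γ+ψ≈0.0003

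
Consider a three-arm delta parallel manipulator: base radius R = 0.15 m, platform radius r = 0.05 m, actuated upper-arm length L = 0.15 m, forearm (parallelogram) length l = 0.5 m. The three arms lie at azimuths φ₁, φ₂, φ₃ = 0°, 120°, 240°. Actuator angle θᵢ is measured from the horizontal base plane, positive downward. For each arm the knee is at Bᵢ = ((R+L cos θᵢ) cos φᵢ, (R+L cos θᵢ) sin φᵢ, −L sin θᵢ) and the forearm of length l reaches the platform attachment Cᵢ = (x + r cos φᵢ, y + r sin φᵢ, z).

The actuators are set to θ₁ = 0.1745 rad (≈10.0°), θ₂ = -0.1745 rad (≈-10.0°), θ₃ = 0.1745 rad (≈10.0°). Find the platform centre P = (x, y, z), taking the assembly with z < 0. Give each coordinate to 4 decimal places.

(-0.0307, 0.0532, -0.4379)

O1 = (0.2477·cos0.0°, 0.2477·sin0.0°, -0.0260) = (0.2477, 0.0000, -0.0260)
φ2=120.0°: virtual centre (-0.1239, 0.2145, 0.0260), radius l
arm 3 at φ=240.0°: (R−r)+L cos θ3 = 0.2477;  O3 = (-0.1239, -0.2145, -0.0260)
|O₂|²−|O₁|² = 0.0000;  |O₃|²−|O₁|² = 0.0000
[-0.7432 0.4291 0.1042]·P = 0.0000;  [-0.7432 -0.4291 0.0000]·P = 0.0000
det = 0.6377;  x = 0.0000+0.0701z,  y = 0.0000+-0.1214z
sphere 1 gives Az²+Bz+C=0 with A=1.0196, B=0.0174, C=-0.1880;  B²−4AC=0.7669;  roots -0.4379, 0.4209;  negative root z = -0.4379
x = -0.0307, y = 0.0532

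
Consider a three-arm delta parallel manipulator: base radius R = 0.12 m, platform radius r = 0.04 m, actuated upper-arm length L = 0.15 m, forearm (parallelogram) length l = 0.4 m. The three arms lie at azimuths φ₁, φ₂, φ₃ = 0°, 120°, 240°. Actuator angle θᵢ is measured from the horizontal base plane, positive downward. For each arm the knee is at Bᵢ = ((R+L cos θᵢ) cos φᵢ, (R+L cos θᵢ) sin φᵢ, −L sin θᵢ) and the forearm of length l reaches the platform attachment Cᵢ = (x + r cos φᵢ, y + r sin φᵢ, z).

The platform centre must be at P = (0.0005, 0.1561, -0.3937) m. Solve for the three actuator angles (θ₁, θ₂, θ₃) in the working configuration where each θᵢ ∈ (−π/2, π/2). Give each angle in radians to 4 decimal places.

θ₁ = 0.6107, θ₂ = 0.0870, θ₃ = 1.0469

rotate P by −φ1: (0.0005, 0.1561, -0.3937)
  A=0.0795, B=-0.3937, C=(l²−L²−A²−y'²−z²)/(2L)=-0.1606
  γ=atan2(-0.3937,0.0795)=-1.3715;  ψ=arccos(-0.3999)=1.9822;  θ1=γ+ψ≈0.6107
arm 2 (φ=120.0°): x'=0.1349, y'=-0.0785
  A cos θ + B sin θ = C:  -0.0549·cos θ + -0.3937·sin θ = -0.0889
  θ2 = atan2(B,A) + arccos(C/0.3975) = 0.0870
φ3=240.0° → target in arm frame (-0.1354, -0.0776)
  e−x'=0.2154;  (l²−L²−(e−x')²−y'²−z²)/2L = -0.2331
  γ=atan2(-0.3937,0.2154)=-1.0701;  ψ=arccos(-0.5194)=2.1170;  θ3=γ+ψ≈1.0469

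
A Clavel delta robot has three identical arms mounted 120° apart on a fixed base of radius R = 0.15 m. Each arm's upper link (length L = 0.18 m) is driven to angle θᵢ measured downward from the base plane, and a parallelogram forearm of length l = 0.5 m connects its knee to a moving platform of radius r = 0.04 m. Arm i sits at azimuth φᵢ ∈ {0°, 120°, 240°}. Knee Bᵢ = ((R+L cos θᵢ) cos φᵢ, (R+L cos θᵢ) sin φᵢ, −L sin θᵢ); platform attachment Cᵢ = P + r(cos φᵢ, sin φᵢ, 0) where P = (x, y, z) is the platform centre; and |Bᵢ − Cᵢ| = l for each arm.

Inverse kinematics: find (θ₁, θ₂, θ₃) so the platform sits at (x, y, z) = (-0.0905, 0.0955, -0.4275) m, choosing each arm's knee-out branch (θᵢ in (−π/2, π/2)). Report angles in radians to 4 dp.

arm 1 (φ=0.0°): x'=-0.0905, y'=0.0955
  A cos θ + B sin θ = C:  0.2005·cos θ + -0.4275·sin θ = -0.0402
  θ1 = atan2(B,A) + arccos(C/0.4722) = 0.5238
arm 2 (φ=120.0°): x'=0.1280, y'=0.0306
  A=-0.0180, B=-0.4275, C=(l²−L²−A²−y'²−z²)/(2L)=0.0933
  θ2 = atan2(B,A) + arccos(C/0.4279) = -0.2618
arm 3 (φ=240.0°): x'=-0.0375, y'=-0.1261
  A cos θ + B sin θ = C:  0.1475·cos θ + -0.4275·sin θ = -0.0078
  γ=atan2(-0.4275,0.1475)=-1.2386;  ψ=arccos(-0.0172)=1.5880;  θ3=γ+ψ≈0.3494

θ₁ = 0.5238, θ₂ = -0.2618, θ₃ = 0.3494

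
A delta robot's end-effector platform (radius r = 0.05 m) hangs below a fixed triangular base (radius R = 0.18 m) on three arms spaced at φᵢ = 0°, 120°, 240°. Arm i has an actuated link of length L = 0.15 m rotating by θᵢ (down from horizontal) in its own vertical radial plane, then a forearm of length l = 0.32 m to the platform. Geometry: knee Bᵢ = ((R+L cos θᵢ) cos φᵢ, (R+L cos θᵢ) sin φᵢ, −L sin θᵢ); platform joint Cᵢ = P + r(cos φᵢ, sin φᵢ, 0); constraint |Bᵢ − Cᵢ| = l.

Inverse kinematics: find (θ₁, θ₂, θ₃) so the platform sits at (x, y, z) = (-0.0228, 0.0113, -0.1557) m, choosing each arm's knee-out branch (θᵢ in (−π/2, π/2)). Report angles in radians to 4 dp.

θ₁ = 0.2619, θ₂ = -0.2617, θ₃ = -0.0003

arm 1 (φ=0.0°): x'=-0.0228, y'=0.0113
  A=0.1528, B=-0.1557, C=(l²−L²−A²−y'²−z²)/(2L)=0.1073
  γ=atan2(-0.1557,0.1528)=-0.7948;  ψ=arccos(0.4917)=1.0567;  θ1=γ+ψ≈0.2619
rotate P by −φ2: (0.0212, 0.0141, -0.1557)
  A=0.1088, B=-0.1557, C=(l²−L²−A²−y'²−z²)/(2L)=0.1454
  √(A²+B²)=0.1900;  θ2 = -0.9608+0.6991 ≈ -0.2617
arm 3 (φ=240.0°): x'=0.0016, y'=-0.0254
  e−x'=0.1284;  (l²−L²−(e−x')²−y'²−z²)/2L = 0.1284
  γ=atan2(-0.1557,0.1284)=-0.8813;  ψ=arccos(0.6364)=0.8810;  θ3=γ+ψ≈-0.0003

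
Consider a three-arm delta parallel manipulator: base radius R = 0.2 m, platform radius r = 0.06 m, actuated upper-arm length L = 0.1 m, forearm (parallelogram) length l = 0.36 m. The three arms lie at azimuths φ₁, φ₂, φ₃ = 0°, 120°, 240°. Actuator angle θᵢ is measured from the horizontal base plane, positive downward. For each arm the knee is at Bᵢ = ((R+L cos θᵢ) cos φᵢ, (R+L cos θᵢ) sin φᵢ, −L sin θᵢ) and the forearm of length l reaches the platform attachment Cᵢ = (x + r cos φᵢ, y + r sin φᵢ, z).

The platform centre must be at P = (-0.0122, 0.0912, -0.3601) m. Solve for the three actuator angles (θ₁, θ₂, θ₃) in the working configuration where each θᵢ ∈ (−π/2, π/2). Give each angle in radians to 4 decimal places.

φ1=0.0° → target in arm frame (-0.0122, 0.0912)
  A=0.1522, B=-0.3601, C=(l²−L²−A²−y'²−z²)/(2L)=-0.2078
  γ=atan2(-0.3601,0.1522)=-1.1709;  ψ=arccos(-0.5315)=2.1311;  θ1=γ+ψ≈0.9602
arm 2 (φ=120.0°): x'=0.0851, y'=-0.0350
  A cos θ + B sin θ = C:  0.0549·cos θ + -0.3601·sin θ = -0.0716
  γ=atan2(-0.3601,0.0549)=-1.4195;  ψ=arccos(-0.1965)=1.7686;  θ2=γ+ψ≈0.3491
arm 3 (φ=240.0°): x'=-0.0729, y'=-0.0562
  A=0.2129, B=-0.3601, C=(l²−L²−A²−y'²−z²)/(2L)=-0.2927
  γ=atan2(-0.3601,0.2129)=-1.0369;  ψ=arccos(-0.6998)=2.3459;  θ3=γ+ψ≈1.3090

θ₁ = 0.9602, θ₂ = 0.3491, θ₃ = 1.3090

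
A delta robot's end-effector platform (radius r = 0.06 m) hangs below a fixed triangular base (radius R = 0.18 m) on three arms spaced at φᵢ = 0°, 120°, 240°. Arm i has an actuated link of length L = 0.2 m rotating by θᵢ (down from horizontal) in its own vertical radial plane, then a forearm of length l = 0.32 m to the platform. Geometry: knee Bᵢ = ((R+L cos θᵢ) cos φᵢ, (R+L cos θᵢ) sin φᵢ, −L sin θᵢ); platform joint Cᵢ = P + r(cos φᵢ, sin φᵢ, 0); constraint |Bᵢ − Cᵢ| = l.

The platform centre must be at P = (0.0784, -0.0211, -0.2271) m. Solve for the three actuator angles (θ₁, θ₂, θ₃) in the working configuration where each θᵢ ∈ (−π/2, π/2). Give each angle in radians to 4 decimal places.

rotate P by −φ1: (0.0784, -0.0211, -0.2271)
  e−x'=0.0416;  (l²−L²−(e−x')²−y'²−z²)/2L = 0.0216
  √(A²+B²)=0.2309;  θ1 = -1.3896+1.4770 ≈ 0.0874
φ2=120.0° → target in arm frame (-0.0575, -0.0573)
  A cos θ + B sin θ = C:  0.1775·cos θ + -0.2271·sin θ = -0.0599
  √(A²+B²)=0.2882;  θ2 = -0.9075+1.7801 ≈ 0.8727
rotate P by −φ3: (-0.0209, 0.0784, -0.2271)
  e−x'=0.1409;  (l²−L²−(e−x')²−y'²−z²)/2L = -0.0380
  γ=atan2(-0.2271,0.1409)=-1.0154;  ψ=arccos(-0.1421)=1.7133;  θ3=γ+ψ≈0.6979

θ₁ = 0.0874, θ₂ = 0.8727, θ₃ = 0.6979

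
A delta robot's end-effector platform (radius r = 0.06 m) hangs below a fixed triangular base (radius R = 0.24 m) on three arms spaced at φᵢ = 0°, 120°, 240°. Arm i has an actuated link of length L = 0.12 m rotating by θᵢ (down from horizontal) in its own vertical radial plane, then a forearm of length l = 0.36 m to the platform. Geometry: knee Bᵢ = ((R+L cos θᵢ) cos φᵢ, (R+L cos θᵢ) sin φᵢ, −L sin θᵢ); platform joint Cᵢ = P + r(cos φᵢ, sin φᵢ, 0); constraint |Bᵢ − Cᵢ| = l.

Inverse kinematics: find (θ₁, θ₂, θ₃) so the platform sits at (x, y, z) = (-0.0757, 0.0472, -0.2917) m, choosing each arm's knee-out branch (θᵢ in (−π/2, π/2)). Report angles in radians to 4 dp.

θ₁ = 1.1343, θ₂ = 0.0875, θ₃ = 0.6980

rotate P by −φ1: (-0.0757, 0.0472, -0.2917)
  e−x'=0.2557;  (l²−L²−(e−x')²−y'²−z²)/2L = -0.1562
  γ=atan2(-0.2917,0.2557)=-0.8511;  ψ=arccos(-0.4028)=1.9854;  θ1=γ+ψ≈1.1343
arm 2 (φ=120.0°): x'=0.0787, y'=0.0420
  A=0.1013, B=-0.2917, C=(l²−L²−A²−y'²−z²)/(2L)=0.0754
  √(A²+B²)=0.3088;  θ2 = -1.2366+1.3241 ≈ 0.0875
φ3=240.0° → target in arm frame (-0.0030, -0.0892)
  A cos θ + B sin θ = C:  0.1830·cos θ + -0.2917·sin θ = -0.0472
  √(A²+B²)=0.3444;  θ3 = -1.0104+1.7084 ≈ 0.6980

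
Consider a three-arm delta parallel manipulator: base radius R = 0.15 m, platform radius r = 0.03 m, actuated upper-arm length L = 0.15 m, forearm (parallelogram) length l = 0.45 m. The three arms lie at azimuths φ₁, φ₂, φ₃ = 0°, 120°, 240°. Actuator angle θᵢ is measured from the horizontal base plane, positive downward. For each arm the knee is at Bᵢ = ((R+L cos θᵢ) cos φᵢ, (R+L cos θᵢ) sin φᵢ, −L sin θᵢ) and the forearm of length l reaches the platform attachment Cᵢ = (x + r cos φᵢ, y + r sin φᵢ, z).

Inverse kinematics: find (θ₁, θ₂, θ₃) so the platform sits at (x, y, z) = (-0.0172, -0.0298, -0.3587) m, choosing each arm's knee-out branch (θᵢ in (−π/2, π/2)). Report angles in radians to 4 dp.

θ₁ = 0.0873, θ₂ = 0.0873, θ₃ = -0.1749

φ1=0.0° → target in arm frame (-0.0172, -0.0298)
  e−x'=0.1372;  (l²−L²−(e−x')²−y'²−z²)/2L = 0.1054
  γ=atan2(-0.3587,0.1372)=-1.2055;  ψ=arccos(0.2745)=1.2928;  θ1=γ+ψ≈0.0873
rotate P by −φ2: (-0.0172, 0.0298, -0.3587)
  A=0.1372, B=-0.3587, C=(l²−L²−A²−y'²−z²)/(2L)=0.1054
  √(A²+B²)=0.3840;  θ2 = -1.2055+1.2928 ≈ 0.0873
φ3=240.0° → target in arm frame (0.0344, 0.0000)
  e−x'=0.0856;  (l²−L²−(e−x')²−y'²−z²)/2L = 0.1467
  γ=atan2(-0.3587,0.0856)=-1.3366;  ψ=arccos(0.3978)=1.1617;  θ3=γ+ψ≈-0.1749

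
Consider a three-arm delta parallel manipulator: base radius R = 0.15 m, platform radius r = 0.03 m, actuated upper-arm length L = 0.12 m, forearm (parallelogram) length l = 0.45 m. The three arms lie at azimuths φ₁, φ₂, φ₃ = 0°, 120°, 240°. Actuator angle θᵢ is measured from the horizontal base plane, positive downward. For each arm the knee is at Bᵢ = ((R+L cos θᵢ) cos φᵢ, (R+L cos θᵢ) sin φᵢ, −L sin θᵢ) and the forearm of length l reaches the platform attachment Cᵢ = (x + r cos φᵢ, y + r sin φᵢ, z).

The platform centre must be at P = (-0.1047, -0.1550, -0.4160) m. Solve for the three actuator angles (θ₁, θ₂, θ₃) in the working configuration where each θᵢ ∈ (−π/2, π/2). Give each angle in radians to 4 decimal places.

θ₁ = 1.0469, θ₂ = 0.9600, θ₃ = -0.2621

φ1=0.0° → target in arm frame (-0.1047, -0.1550)
  e−x'=0.2247;  (l²−L²−(e−x')²−y'²−z²)/2L = -0.2478
  γ=atan2(-0.4160,0.2247)=-1.0756;  ψ=arccos(-0.5241)=2.1225;  θ1=γ+ψ≈1.0469
rotate P by −φ2: (-0.0819, 0.1682, -0.4160)
  A cos θ + B sin θ = C:  0.2019·cos θ + -0.4160·sin θ = -0.2250
  √(A²+B²)=0.4624;  θ2 = -1.1190+2.0789 ≈ 0.9600
rotate P by −φ3: (0.1866, -0.0132, -0.4160)
  e−x'=-0.0666;  (l²−L²−(e−x')²−y'²−z²)/2L = 0.0435
  √(A²+B²)=0.4213;  θ3 = -1.7295+1.4674 ≈ -0.2621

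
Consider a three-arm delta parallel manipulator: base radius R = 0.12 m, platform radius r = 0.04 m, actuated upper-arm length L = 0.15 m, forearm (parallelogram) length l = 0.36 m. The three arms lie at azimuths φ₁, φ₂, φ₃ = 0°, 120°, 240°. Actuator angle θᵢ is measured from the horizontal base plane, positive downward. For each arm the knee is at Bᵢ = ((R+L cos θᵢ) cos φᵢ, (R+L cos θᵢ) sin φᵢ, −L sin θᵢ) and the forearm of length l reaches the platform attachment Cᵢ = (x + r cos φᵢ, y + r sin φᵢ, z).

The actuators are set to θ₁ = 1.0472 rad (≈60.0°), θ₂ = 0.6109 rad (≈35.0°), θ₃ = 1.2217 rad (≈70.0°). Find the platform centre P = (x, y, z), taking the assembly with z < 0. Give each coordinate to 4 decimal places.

(-0.0207, 0.0985, -0.4283)

S1 = (0.1550·cos0.0°, 0.1550·sin0.0°, -0.1299) = (0.1550, 0.0000, -0.1299)
S2 = (0.2029·cos120.0°, 0.2029·sin120.0°, -0.0860) = (-0.1014, 0.1757, -0.0860)
φ3=240.0°: virtual centre (-0.0657, -0.1137, -0.1410), radius l
subtract pairs → two planes through P
linear system: -0.5129x+0.3514y = 0.0077−0.0877z; -0.4413x+-0.2274y = -0.0038−-0.0221z
det = 0.2717;  x = -0.0015+0.0449z,  y = 0.0196+-0.1842z
into |P−S₁|² = l²: 1.0359z² + 0.2385z + -0.0878 = 0;  Δ = 0.4209;  z = -0.4283 or 0.1980 → z<0 root = -0.4283
x = -0.0207, y = 0.0985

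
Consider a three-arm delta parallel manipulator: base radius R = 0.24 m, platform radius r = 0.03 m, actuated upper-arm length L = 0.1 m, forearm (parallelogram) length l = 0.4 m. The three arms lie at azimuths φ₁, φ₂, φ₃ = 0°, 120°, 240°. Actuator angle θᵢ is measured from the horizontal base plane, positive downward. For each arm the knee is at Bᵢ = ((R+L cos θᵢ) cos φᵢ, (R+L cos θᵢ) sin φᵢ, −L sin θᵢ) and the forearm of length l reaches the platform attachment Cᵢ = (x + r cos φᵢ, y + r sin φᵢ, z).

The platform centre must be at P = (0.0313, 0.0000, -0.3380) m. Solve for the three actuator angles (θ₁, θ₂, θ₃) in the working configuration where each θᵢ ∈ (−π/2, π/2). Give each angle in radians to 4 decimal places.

θ₁ = 0.4363, θ₂ = 0.7855, θ₃ = 0.7855

arm 1 (φ=0.0°): x'=0.0313, y'=0.0000
  A cos θ + B sin θ = C:  0.1787·cos θ + -0.3380·sin θ = 0.0191
  θ1 = atan2(B,A) + arccos(C/0.3823) = 0.4363
rotate P by −φ2: (-0.0156, -0.0271, -0.3380)
  A cos θ + B sin θ = C:  0.2256·cos θ + -0.3380·sin θ = -0.0795
  √(A²+B²)=0.4064;  θ2 = -0.9821+1.7676 ≈ 0.7855
rotate P by −φ3: (-0.0157, 0.0271, -0.3380)
  A cos θ + B sin θ = C:  0.2257·cos θ + -0.3380·sin θ = -0.0795
  √(A²+B²)=0.4064;  θ3 = -0.9821+1.7676 ≈ 0.7855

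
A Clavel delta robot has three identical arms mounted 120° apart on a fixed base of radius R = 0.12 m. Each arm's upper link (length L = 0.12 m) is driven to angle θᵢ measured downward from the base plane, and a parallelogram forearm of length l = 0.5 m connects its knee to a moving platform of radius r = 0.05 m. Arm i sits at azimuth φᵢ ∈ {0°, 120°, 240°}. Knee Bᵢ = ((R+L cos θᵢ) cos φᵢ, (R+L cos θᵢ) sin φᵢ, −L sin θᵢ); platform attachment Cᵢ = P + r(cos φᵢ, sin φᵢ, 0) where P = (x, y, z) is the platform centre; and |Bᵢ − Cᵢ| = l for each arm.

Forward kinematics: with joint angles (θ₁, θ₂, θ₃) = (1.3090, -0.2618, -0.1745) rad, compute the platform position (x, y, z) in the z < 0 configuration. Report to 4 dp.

arm 1 at φ=0.0°: (R−r)+L cos θ1 = 0.1011;  O1 = (0.1011, 0.0000, -0.1159)
arm 2 at φ=120.0°: (R−r)+L cos θ2 = 0.1859;  O2 = (-0.0930, 0.1610, 0.0311)
O3 = (0.1882·cos240.0°, 0.1882·sin240.0°, 0.0208) = (-0.0941, -0.1630, 0.0208)
subtract pairs → two planes through P
plane₁₂: -0.3880x+0.3220y+0.2939z = 0.0119
Cramer: x(z) = -0.0309+0.7292z;  y(z) = -0.0004-0.0341z
into |P−O₁|² = l²: 1.5329z² + 0.0394z + -0.2191 = 0;  Δ = 1.3453;  z = -0.3912 or 0.3655 → z<0 root = -0.3912
x = -0.3162, y = 0.0130

(-0.3162, 0.0130, -0.3912)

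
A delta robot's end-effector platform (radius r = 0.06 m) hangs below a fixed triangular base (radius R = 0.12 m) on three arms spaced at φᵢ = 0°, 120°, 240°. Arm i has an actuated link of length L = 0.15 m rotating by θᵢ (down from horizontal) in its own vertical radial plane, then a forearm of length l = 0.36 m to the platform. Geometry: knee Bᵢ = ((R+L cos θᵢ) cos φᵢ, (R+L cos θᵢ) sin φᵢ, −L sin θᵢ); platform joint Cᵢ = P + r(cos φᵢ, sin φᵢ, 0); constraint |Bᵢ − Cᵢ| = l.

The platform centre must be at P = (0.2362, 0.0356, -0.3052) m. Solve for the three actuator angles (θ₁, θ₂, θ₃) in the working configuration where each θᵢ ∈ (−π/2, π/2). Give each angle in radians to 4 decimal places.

rotate P by −φ1: (0.2362, 0.0356, -0.3052)
  e−x'=-0.1762;  (l²−L²−(e−x')²−y'²−z²)/2L = -0.0612
  γ=atan2(-0.3052,-0.1762)=-2.0944;  ψ=arccos(-0.1737)=1.7454;  θ1=γ+ψ≈-0.3490
arm 2 (φ=120.0°): x'=-0.0873, y'=-0.2224
  A cos θ + B sin θ = C:  0.1473·cos θ + -0.3052·sin θ = -0.1906
  √(A²+B²)=0.3389;  θ2 = -1.1212+2.1681 ≈ 1.0469
rotate P by −φ3: (-0.1489, 0.1868, -0.3052)
  e−x'=0.2089;  (l²−L²−(e−x')²−y'²−z²)/2L = -0.2153
  √(A²+B²)=0.3699;  θ3 = -0.9705+2.1920 ≈ 1.2215

θ₁ = -0.3490, θ₂ = 1.0469, θ₃ = 1.2215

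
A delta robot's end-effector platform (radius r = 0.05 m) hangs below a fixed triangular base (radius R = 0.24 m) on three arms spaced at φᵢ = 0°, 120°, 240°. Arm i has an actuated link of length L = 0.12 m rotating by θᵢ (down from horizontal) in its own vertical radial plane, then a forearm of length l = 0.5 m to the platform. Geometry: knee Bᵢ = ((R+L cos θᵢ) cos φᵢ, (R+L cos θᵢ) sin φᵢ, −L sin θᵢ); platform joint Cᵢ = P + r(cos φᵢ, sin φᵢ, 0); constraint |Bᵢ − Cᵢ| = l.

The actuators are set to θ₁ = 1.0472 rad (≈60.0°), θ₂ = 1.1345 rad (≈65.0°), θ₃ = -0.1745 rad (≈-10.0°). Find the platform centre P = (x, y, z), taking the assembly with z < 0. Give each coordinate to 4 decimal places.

φ1=0.0°: virtual centre (0.2500, 0.0000, -0.1039), radius l
arm 2 at φ=120.0°: (R−r)+L cos θ2 = 0.2407;  centre 2 = (-0.1204, 0.2085, -0.1088)
centre 3 = (0.3082·cos240.0°, 0.3082·sin240.0°, 0.0208) = (-0.1541, -0.2669, 0.0208)
subtract pairs → two planes through P
plane₁₂: -0.7407x+0.4169y+-0.0097z = -0.0035
det = 0.7323;  x = -0.0100+0.1350z,  y = -0.0263+0.2630z
into |P−centre ₁|² = l²: 1.0874z² + 0.1238z + -0.1709 = 0;  Δ = 0.7587;  z = -0.4574 or 0.3436 → z<0 root = -0.4574
x = -0.0718, y = -0.1466

(-0.0718, -0.1466, -0.4574)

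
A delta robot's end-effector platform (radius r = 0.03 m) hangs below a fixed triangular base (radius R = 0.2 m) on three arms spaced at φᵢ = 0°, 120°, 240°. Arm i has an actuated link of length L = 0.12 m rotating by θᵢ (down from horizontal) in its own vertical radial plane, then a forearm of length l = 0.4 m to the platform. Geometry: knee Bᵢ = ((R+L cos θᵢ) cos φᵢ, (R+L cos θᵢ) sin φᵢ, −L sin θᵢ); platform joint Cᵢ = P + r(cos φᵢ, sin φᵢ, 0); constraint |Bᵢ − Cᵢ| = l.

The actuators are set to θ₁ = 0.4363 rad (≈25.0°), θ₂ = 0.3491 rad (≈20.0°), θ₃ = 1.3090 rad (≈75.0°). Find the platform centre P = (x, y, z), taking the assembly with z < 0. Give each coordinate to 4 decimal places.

(0.0499, 0.1028, -0.3623)

centre 1 = (0.2788·cos0.0°, 0.2788·sin0.0°, -0.0507) = (0.2788, 0.0000, -0.0507)
centre 2 = (0.2828·cos120.0°, 0.2828·sin120.0°, -0.0410) = (-0.1414, 0.2449, -0.0410)
φ3=240.0°: virtual centre (-0.1005, -0.1741, -0.1159), radius l
subtract pairs → two planes through P
linear system: -0.8403x+0.4898y = 0.0014−0.0193z; -0.7586x+-0.3482y = -0.0264−-0.1304z
det = 0.6641;  x = 0.0188+-0.0860z,  y = 0.0350+-0.1871z
into |P−centre ₁|² = l²: 1.0424z² + 0.1331z + -0.0886 = 0;  Δ = 0.3872;  z = -0.3623 or 0.2346 → z<0 root = -0.3623
x = 0.0499, y = 0.1028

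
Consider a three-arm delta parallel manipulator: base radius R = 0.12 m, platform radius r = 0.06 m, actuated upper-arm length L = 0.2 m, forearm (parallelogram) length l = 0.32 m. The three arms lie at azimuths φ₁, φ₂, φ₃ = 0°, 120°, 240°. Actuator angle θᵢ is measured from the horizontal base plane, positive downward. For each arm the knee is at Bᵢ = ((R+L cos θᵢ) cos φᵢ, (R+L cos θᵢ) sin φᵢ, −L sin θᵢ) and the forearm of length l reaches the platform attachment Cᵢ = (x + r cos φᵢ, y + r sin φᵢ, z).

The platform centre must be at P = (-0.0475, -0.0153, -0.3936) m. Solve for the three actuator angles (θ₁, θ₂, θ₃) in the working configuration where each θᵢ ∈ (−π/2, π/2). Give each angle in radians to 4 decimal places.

arm 1 (φ=0.0°): x'=-0.0475, y'=-0.0153
  A cos θ + B sin θ = C:  0.1075·cos θ + -0.3936·sin θ = -0.2608
  √(A²+B²)=0.4080;  θ1 = -1.3042+2.2642 ≈ 0.9600
φ2=120.0° → target in arm frame (0.0105, 0.0488)
  A=0.0495, B=-0.3936, C=(l²−L²−A²−y'²−z²)/(2L)=-0.2434
  γ=atan2(-0.3936,0.0495)=-1.4457;  ψ=arccos(-0.6135)=2.2313;  θ2=γ+ψ≈0.7856
φ3=240.0° → target in arm frame (0.0370, -0.0335)
  e−x'=0.0230;  (l²−L²−(e−x')²−y'²−z²)/2L = -0.2354
  γ=atan2(-0.3936,0.0230)=-1.5124;  ψ=arccos(-0.5971)=2.2107;  θ3=γ+ψ≈0.6983

θ₁ = 0.9600, θ₂ = 0.7856, θ₃ = 0.6983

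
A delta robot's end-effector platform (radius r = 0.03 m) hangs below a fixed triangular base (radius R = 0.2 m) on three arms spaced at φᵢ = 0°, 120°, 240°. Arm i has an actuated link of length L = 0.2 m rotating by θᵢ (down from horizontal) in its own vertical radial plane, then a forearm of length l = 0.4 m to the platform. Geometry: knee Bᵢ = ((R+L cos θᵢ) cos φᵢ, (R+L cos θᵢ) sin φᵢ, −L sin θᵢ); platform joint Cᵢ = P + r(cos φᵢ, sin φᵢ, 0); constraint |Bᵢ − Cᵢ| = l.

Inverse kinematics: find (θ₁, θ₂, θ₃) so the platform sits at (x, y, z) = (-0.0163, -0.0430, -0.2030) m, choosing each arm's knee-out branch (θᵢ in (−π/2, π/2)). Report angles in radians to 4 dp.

θ₁ = 0.3493, θ₂ = 0.4361, θ₃ = -0.1748

rotate P by −φ1: (-0.0163, -0.0430, -0.2030)
  A cos θ + B sin θ = C:  0.1863·cos θ + -0.2030·sin θ = 0.1056
  γ=atan2(-0.2030,0.1863)=-0.8283;  ψ=arccos(0.3832)=1.1775;  θ1=γ+ψ≈0.3493
φ2=120.0° → target in arm frame (-0.0291, 0.0356)
  A=0.1991, B=-0.2030, C=(l²−L²−A²−y'²−z²)/(2L)=0.0947
  γ=atan2(-0.2030,0.1991)=-0.7951;  ψ=arccos(0.3331)=1.2312;  θ2=γ+ψ≈0.4361
arm 3 (φ=240.0°): x'=0.0454, y'=0.0074
  A cos θ + B sin θ = C:  0.1246·cos θ + -0.2030·sin θ = 0.1580
  θ3 = atan2(B,A) + arccos(C/0.2382) = -0.1748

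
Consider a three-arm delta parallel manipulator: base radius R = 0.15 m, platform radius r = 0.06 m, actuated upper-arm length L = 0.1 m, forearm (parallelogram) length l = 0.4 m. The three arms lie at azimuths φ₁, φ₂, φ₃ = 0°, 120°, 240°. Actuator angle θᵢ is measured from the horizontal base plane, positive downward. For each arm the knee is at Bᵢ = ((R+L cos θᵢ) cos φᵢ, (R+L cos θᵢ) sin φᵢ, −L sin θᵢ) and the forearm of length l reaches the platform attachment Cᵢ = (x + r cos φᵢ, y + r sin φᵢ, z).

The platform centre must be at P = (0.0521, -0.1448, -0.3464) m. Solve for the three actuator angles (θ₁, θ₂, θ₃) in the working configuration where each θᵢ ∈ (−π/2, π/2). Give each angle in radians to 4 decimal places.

θ₁ = -0.0003, θ₂ = 0.9597, θ₃ = -0.2616

rotate P by −φ1: (0.0521, -0.1448, -0.3464)
  A cos θ + B sin θ = C:  0.0379·cos θ + -0.3464·sin θ = 0.0380
  √(A²+B²)=0.3485;  θ1 = -1.4618+1.4615 ≈ -0.0003
arm 2 (φ=120.0°): x'=-0.1515, y'=0.0273
  A=0.2415, B=-0.3464, C=(l²−L²−A²−y'²−z²)/(2L)=-0.1452
  √(A²+B²)=0.4222;  θ2 = -0.9621+1.9218 ≈ 0.9597
φ3=240.0° → target in arm frame (0.0994, 0.1175)
  A=-0.0094, B=-0.3464, C=(l²−L²−A²−y'²−z²)/(2L)=0.0805
  θ3 = atan2(B,A) + arccos(C/0.3465) = -0.2616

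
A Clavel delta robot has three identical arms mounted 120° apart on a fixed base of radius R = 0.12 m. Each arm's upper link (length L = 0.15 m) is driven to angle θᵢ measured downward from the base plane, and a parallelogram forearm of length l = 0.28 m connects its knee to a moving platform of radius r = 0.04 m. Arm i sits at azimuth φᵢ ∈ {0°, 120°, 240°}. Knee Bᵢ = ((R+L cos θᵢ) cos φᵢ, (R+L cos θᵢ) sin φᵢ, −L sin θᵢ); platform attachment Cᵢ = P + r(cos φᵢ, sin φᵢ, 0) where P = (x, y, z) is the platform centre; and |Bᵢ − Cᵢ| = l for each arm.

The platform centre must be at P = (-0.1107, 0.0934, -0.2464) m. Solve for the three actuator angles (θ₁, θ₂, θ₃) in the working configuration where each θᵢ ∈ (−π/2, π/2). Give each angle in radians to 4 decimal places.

φ1=0.0° → target in arm frame (-0.1107, 0.0934)
  A=0.1907, B=-0.2464, C=(l²−L²−A²−y'²−z²)/(2L)=-0.1663
  θ1 = atan2(B,A) + arccos(C/0.3116) = 1.2218
rotate P by −φ2: (0.1362, 0.0492, -0.2464)
  A=-0.0562, B=-0.2464, C=(l²−L²−A²−y'²−z²)/(2L)=-0.0346
  θ2 = atan2(B,A) + arccos(C/0.2527) = -0.0869
rotate P by −φ3: (-0.0255, -0.1426, -0.2464)
  A cos θ + B sin θ = C:  0.1055·cos θ + -0.2464·sin θ = -0.1209
  θ3 = atan2(B,A) + arccos(C/0.2681) = 0.8727

θ₁ = 1.2218, θ₂ = -0.0869, θ₃ = 0.8727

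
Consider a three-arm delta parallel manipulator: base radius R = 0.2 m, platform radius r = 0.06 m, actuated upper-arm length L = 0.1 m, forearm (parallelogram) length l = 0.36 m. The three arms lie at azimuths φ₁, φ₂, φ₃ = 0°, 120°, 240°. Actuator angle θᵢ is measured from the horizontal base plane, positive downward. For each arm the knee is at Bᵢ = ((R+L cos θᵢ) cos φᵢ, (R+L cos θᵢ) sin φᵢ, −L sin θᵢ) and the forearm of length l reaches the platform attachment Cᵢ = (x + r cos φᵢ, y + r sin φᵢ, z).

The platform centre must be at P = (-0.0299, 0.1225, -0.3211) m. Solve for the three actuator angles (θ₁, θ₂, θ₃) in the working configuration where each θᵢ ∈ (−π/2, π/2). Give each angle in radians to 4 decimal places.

θ₁ = 0.8730, θ₂ = -0.1745, θ₃ = 1.2215

rotate P by −φ1: (-0.0299, 0.1225, -0.3211)
  A cos θ + B sin θ = C:  0.1699·cos θ + -0.3211·sin θ = -0.1369
  θ1 = atan2(B,A) + arccos(C/0.3633) = 0.8730
arm 2 (φ=120.0°): x'=0.1210, y'=-0.0354
  A cos θ + B sin θ = C:  0.0190·cos θ + -0.3211·sin θ = 0.0744
  γ=atan2(-0.3211,0.0190)=-1.5118;  ψ=arccos(0.2314)=1.3373;  θ2=γ+ψ≈-0.1745
arm 3 (φ=240.0°): x'=-0.0911, y'=-0.0871
  A=0.2311, B=-0.3211, C=(l²−L²−A²−y'²−z²)/(2L)=-0.2226
  √(A²+B²)=0.3956;  θ3 = -0.9469+2.1684 ≈ 1.2215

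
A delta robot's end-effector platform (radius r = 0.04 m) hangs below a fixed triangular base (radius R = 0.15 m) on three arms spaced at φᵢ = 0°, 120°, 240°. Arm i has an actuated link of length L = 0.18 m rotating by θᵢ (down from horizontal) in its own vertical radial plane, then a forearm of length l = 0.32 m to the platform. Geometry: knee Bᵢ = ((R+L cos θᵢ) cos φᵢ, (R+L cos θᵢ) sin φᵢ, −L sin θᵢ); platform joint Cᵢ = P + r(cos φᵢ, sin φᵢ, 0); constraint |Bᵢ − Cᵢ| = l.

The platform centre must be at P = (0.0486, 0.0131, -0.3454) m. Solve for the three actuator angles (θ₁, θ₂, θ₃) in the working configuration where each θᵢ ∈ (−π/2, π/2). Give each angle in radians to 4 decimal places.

θ₁ = 0.6111, θ₂ = 0.8725, θ₃ = 0.9599

φ1=0.0° → target in arm frame (0.0486, 0.0131)
  A cos θ + B sin θ = C:  0.0614·cos θ + -0.3454·sin θ = -0.1479
  θ1 = atan2(B,A) + arccos(C/0.3508) = 0.6111
φ2=120.0° → target in arm frame (-0.0130, -0.0486)
  A cos θ + B sin θ = C:  0.1230·cos θ + -0.3454·sin θ = -0.1855
  γ=atan2(-0.3454,0.1230)=-1.2288;  ψ=arccos(-0.5060)=2.1013;  θ2=γ+ψ≈0.8725
rotate P by −φ3: (-0.0356, 0.0355, -0.3454)
  A cos θ + B sin θ = C:  0.1456·cos θ + -0.3454·sin θ = -0.1994
  θ3 = atan2(B,A) + arccos(C/0.3749) = 0.9599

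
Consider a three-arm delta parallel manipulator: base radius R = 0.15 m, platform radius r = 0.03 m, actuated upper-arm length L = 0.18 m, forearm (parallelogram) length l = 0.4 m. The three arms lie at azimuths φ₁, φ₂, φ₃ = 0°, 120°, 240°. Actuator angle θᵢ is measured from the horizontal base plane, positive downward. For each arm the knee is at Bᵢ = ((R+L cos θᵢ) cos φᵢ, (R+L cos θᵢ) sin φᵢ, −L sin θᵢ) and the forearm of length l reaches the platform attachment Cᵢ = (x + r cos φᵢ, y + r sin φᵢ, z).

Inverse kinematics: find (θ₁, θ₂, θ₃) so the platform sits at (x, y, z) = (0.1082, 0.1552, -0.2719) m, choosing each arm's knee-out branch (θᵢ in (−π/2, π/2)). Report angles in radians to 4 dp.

rotate P by −φ1: (0.1082, 0.1552, -0.2719)
  A=0.0118, B=-0.2719, C=(l²−L²−A²−y'²−z²)/(2L)=0.0818
  √(A²+B²)=0.2722;  θ1 = -1.5274+1.2656 ≈ -0.2619
φ2=120.0° → target in arm frame (0.0803, -0.1713)
  A=0.0397, B=-0.2719, C=(l²−L²−A²−y'²−z²)/(2L)=0.0632
  √(A²+B²)=0.2748;  θ2 = -1.4258+1.3387 ≈ -0.0871
rotate P by −φ3: (-0.1885, 0.0161, -0.2719)
  A cos θ + B sin θ = C:  0.3085·cos θ + -0.2719·sin θ = -0.1160
  γ=atan2(-0.2719,0.3085)=-0.7224;  ψ=arccos(-0.2821)=1.8568;  θ3=γ+ψ≈1.1344

θ₁ = -0.2619, θ₂ = -0.0871, θ₃ = 1.1344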